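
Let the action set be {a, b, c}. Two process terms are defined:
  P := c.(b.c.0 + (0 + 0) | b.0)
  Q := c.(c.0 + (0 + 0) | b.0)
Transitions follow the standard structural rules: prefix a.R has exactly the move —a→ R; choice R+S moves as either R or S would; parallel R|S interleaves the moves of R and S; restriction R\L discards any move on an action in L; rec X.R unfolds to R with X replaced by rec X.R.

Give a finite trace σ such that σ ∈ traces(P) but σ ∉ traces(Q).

cbc

P's transition system — 5 states:
  m0 = c.(b.c.0 + (0 + 0) | b.0) → --c--▸ m1
  m1 = b.c.0 + (0 + 0) | b.0 → --b--▸ m2, --b--▸ m3
  m2 = (0 + 0) | 0 → ·
  m3 = c.0 → --c--▸ m4
  m4 = 0 → ·
Q's transition system — 4 states:
  n0 = c.(c.0 + (0 + 0) | b.0) → --c--▸ n1
  n1 = c.0 + (0 + 0) | b.0 → --b--▸ n2, --c--▸ n3
  n2 = (0 + 0) | 0 → ·
  n3 = 0 → ·
Run σ = ⟨cbc⟩ on P: start {m0}
  after c @ step 1: {m1}
  after b @ step 2: {m2, m3}
  after c @ step 3: {m4}
  — P admits the full trace.
Run σ = ⟨cbc⟩ on Q: start {n0}
  after c @ step 1: {n1}
  after b @ step 2: {n2}
  after c @ step 3: no successor for Q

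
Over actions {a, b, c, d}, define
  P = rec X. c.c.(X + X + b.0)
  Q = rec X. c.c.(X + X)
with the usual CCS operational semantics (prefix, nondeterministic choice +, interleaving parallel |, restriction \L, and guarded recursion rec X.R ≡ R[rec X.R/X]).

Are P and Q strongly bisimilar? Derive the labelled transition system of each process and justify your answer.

not bisimilar

P's transition system — 4 states:
  m0 = rec X. c.c.(X + X + b.0) ⊢ ··c··> m1
  m1 = c.((rec X. c.c.(X + X + b.0)) + (rec X. c.c.(X + X + b.0)) + b.0) ⊢ ··c··> m2
  m2 = (rec X. c.c.(X + X + b.0)) + (rec X. c.c.(X + X + b.0)) + b.0 ⊢ ··b··> m3, ··c··> m1
  m3 = 0 ⊢ ·
Q's transition system — 3 states:
  n0 = rec X. c.c.(X + X) ⊢ ··c··> n1
  n1 = c.((rec X. c.c.(X + X)) + (rec X. c.c.(X + X))) ⊢ ··c··> n2
  n2 = (rec X. c.c.(X + X)) + (rec X. c.c.(X + X)) ⊢ ··c··> n1
Coarsest stable partition (strong bisimilarity classes):
  B0 = {m0}
  B1 = {m1}
  B2 = {m2}
  B3 = {m3}
  B4 = {n0, n1, n2}
m0 ∈ B0, n0 ∈ B4 → different blocks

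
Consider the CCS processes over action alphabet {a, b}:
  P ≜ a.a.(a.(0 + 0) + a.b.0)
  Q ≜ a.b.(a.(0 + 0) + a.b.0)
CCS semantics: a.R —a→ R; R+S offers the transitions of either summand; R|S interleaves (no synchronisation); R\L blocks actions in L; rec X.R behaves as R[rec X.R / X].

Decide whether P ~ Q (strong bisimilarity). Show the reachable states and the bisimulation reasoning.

NO

P's transition system — 6 states:
  u0 = a.a.(a.(0 + 0) + a.b.0) :: —a→ u1
  u1 = a.(a.(0 + 0) + a.b.0) :: —a→ u2
  u2 = a.(0 + 0) + a.b.0 :: —a→ u3, —a→ u4
  u3 = 0 + 0 :: stopped
  u4 = b.0 :: —b→ u5
  u5 = 0 :: stopped
Q's transition system — 6 states:
  v0 = a.b.(a.(0 + 0) + a.b.0) :: —a→ v1
  v1 = b.(a.(0 + 0) + a.b.0) :: —b→ v2
  v2 = a.(0 + 0) + a.b.0 :: —a→ v3, —a→ v4
  v3 = 0 + 0 :: stopped
  v4 = b.0 :: —b→ v5
  v5 = 0 :: stopped
Partition-refinement fixed point:
  B0 = {u0}
  B1 = {u1}
  B2 = {u2, v2}
  B3 = {u3, u5, v3, v5}
  B4 = {u4, v4}
  B5 = {v0}
  B6 = {v1}
u0 ∈ B0, v0 ∈ B5 → different blocks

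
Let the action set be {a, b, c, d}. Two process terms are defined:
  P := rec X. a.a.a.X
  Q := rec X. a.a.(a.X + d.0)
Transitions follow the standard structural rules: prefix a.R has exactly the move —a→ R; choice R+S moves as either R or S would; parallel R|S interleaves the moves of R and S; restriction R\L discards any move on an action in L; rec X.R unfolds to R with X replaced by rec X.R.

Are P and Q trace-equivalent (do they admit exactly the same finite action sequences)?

NO — witness ⟨aad⟩

Reachable graph of P (3 states):
  m0 = rec X. a.a.a.X has moves ··a··> m1
  m1 = a.a.(rec X. a.a.a.X) has moves ··a··> m2
  m2 = a.(rec X. a.a.a.X) has moves ··a··> m0
Reachable graph of Q (4 states):
  n0 = rec X. a.a.(a.X + d.0) has moves ··a··> n1
  n1 = a.(a.(rec X. a.a.(a.X + d.0)) + d.0) has moves ··a··> n2
  n2 = a.(rec X. a.a.(a.X + d.0)) + d.0 has moves ··a··> n0, ··d··> n3
  n3 = 0 has moves ·
Executing aad from Q (initial set {n0}):
  step 1 (a): {n1}
  step 2 (a): {n2}
  step 3 (d): {n3}
  — Q admits the full trace.
Executing aad from P (initial set {m0}):
  step 1 (a): {m1}
  step 2 (a): {m2}
  step 3 (d): ∅  — P cannot continue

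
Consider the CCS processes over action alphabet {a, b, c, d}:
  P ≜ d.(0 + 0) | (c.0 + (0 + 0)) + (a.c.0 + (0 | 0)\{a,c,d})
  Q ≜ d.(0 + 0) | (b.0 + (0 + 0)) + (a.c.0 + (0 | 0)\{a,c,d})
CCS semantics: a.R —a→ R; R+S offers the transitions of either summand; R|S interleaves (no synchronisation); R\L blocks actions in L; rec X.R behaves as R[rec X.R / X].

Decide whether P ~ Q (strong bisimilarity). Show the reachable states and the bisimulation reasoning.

NO

LTS(P): 6 reachable states
  m0 = d.(0 + 0) | (c.0 + (0 + 0)) + (a.c.0 + (0 | 0)\{a,c,d}) :: —a→ m1, —c→ m2, —d→ m3
  m1 = c.0 :: —c→ m4
  m2 = d.(0 + 0) | 0 :: —d→ m5
  m3 = (0 + 0) | (c.0 + (0 + 0)) :: —c→ m5
  m4 = 0 :: deadlocked
  m5 = (0 + 0) | 0 :: deadlocked
LTS(Q): 6 reachable states
  n0 = d.(0 + 0) | (b.0 + (0 + 0)) + (a.c.0 + (0 | 0)\{a,c,d}) :: —a→ n1, —b→ n2, —d→ n3
  n1 = c.0 :: —c→ n4
  n2 = d.(0 + 0) | 0 :: —d→ n5
  n3 = (0 + 0) | (b.0 + (0 + 0)) :: —b→ n5
  n4 = 0 :: deadlocked
  n5 = (0 + 0) | 0 :: deadlocked
Coarsest stable partition (strong bisimilarity classes):
  B0 = {m0}
  B1 = {m2, n2}
  B2 = {m4, m5, n4, n5}
  B3 = {m1, m3, n1}
  B4 = {n0}
  B5 = {n3}
m0 ∈ B0, n0 ∈ B4 → different blocks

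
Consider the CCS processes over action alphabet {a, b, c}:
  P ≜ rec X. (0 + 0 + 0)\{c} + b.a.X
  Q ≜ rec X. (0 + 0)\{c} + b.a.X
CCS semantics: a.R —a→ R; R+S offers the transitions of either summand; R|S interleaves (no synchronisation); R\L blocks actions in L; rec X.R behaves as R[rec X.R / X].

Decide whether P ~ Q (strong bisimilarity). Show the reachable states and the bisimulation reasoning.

bisimilar

Reachable graph of P (2 states):
  p0 = rec X. (0 + 0 + 0)\{c} + b.a.X has moves —b→ p1
  p1 = a.(rec X. (0 + 0 + 0)\{c} + b.a.X) has moves —a→ p0
Reachable graph of Q (2 states):
  q0 = rec X. (0 + 0)\{c} + b.a.X has moves —b→ q1
  q1 = a.(rec X. (0 + 0)\{c} + b.a.X) has moves —a→ q0
Partition-refinement fixed point:
  B0 = {p0, q0}
  B1 = {p1, q1}
p0 ∈ B0, q0 ∈ B0 → same block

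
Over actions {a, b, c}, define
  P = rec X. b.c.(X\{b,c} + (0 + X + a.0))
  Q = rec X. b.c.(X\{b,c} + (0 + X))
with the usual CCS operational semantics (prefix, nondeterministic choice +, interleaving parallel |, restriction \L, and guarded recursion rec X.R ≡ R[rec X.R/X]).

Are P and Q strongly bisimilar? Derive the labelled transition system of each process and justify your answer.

P ≁ Q

LTS(P): 4 reachable states
  m0 = rec X. b.c.(X\{b,c} + (0 + X + a.0)) | --b--▸ m1
  m1 = c.((rec X. b.c.(X\{b,c} + (0 + X + a.0)))\{b,c} + (0 + (rec X. b.c.(X\{b,c} + (0 + X + a.0))) + a.0)) | --c--▸ m2
  m2 = (rec X. b.c.(X\{b,c} + (0 + X + a.0)))\{b,c} + (0 + (rec X. b.c.(X\{b,c} + (0 + X + a.0))) + a.0) | --a--▸ m3, --b--▸ m1
  m3 = 0 | (no moves)
LTS(Q): 3 reachable states
  n0 = rec X. b.c.(X\{b,c} + (0 + X)) | --b--▸ n1
  n1 = c.((rec X. b.c.(X\{b,c} + (0 + X)))\{b,c} + (0 + (rec X. b.c.(X\{b,c} + (0 + X))))) | --c--▸ n2
  n2 = (rec X. b.c.(X\{b,c} + (0 + X)))\{b,c} + (0 + (rec X. b.c.(X\{b,c} + (0 + X)))) | --b--▸ n1
Bisimilarity quotient blocks:
  B0 = {m0}
  B1 = {m1}
  B2 = {m2}
  B3 = {m3}
  B4 = {n0, n2}
  B5 = {n1}
m0 ∈ B0, n0 ∈ B4 → different blocks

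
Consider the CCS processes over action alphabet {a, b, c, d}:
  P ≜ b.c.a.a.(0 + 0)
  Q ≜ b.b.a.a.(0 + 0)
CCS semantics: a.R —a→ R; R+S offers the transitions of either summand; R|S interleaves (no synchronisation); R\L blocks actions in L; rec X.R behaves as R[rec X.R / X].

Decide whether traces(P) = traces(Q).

P's transition system — 5 states:
  u0 = b.c.a.a.(0 + 0) has moves --b--▸ u1
  u1 = c.a.a.(0 + 0) has moves --c--▸ u2
  u2 = a.a.(0 + 0) has moves --a--▸ u3
  u3 = a.(0 + 0) has moves --a--▸ u4
  u4 = 0 + 0 has moves stopped
Q's transition system — 5 states:
  v0 = b.b.a.a.(0 + 0) has moves --b--▸ v1
  v1 = b.a.a.(0 + 0) has moves --b--▸ v2
  v2 = a.a.(0 + 0) has moves --a--▸ v3
  v3 = a.(0 + 0) has moves --a--▸ v4
  v4 = 0 + 0 has moves stopped
Run σ = ⟨bc⟩ on P: start {u0}
  step 1 (b): {u1}
  step 2 (c): {u2}
  ✓ P
Run σ = ⟨bc⟩ on Q: start {v0}
  step 1 (b): {v1}
  step 2 (c): no successor for Q

trace-distinct — witness ⟨bc⟩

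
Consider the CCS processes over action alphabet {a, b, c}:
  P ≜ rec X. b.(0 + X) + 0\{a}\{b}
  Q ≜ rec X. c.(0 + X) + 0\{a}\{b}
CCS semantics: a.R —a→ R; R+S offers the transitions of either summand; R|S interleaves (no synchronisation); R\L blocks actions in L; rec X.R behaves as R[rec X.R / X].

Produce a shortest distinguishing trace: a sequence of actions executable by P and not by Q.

LTS(P): 2 reachable states
  u0 = rec X. b.(0 + X) + 0\{a}\{b} has moves -b-> u1
  u1 = 0 + (rec X. b.(0 + X) + 0\{a}\{b}) has moves -b-> u1
LTS(Q): 2 reachable states
  v0 = rec X. c.(0 + X) + 0\{a}\{b} has moves -c-> v1
  v1 = 0 + (rec X. c.(0 + X) + 0\{a}\{b}) has moves -c-> v1
Run σ = ⟨b⟩ on P: start {u0}
  after b @ step 1: {u1}
  — P admits the full trace.
Run σ = ⟨b⟩ on Q: start {v0}
  after b @ step 1: no successor for Q

b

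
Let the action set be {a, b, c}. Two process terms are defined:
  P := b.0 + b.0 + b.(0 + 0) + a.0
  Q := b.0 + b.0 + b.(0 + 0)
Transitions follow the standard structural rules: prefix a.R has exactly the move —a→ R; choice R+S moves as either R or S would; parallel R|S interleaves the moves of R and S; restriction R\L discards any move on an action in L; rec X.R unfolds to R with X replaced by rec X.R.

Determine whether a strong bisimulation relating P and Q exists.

LTS(P): 3 reachable states
  s0 = b.0 + b.0 + b.(0 + 0) + a.0 :: --a--▸ s1, --b--▸ s1, --b--▸ s2
  s1 = 0 :: (no moves)
  s2 = 0 + 0 :: (no moves)
LTS(Q): 3 reachable states
  t0 = b.0 + b.0 + b.(0 + 0) :: --b--▸ t1, --b--▸ t2
  t1 = 0 :: (no moves)
  t2 = 0 + 0 :: (no moves)
Partition-refinement fixed point:
  B0 = {s0}
  B1 = {s1, s2, t1, t2}
  B2 = {t0}
s0 ∈ B0, t0 ∈ B2 → different blocks

not bisimilar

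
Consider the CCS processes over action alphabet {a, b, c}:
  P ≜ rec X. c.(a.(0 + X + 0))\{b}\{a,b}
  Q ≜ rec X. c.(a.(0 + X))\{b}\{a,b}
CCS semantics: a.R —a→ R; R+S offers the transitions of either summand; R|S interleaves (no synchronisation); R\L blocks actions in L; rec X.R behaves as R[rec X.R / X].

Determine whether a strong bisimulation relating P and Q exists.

YES

LTS(P): 2 reachable states
  m0 = rec X. c.(a.(0 + X + 0))\{b}\{a,b} :: --c--▸ m1
  m1 = (a.(0 + (rec X. c.(a.(0 + X + 0))\{b}\{a,b}) + 0))\{b}\{a,b} :: ∅
LTS(Q): 2 reachable states
  n0 = rec X. c.(a.(0 + X))\{b}\{a,b} :: --c--▸ n1
  n1 = (a.(0 + (rec X. c.(a.(0 + X))\{b}\{a,b})))\{b}\{a,b} :: ∅
Partition-refinement fixed point:
  B0 = {m0, n0}
  B1 = {m1, n1}
m0 ∈ B0, n0 ∈ B0 → same block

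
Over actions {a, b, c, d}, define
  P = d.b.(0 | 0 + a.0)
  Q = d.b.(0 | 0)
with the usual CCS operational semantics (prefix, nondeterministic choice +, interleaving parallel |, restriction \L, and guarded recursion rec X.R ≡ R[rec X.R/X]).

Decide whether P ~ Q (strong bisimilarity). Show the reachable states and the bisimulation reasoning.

P's transition system — 4 states:
  m0 = d.b.(0 | 0 + a.0) has moves --d--▸ m1
  m1 = b.(0 | 0 + a.0) has moves --b--▸ m2
  m2 = 0 | 0 + a.0 has moves --a--▸ m3
  m3 = 0 has moves ∅
Q's transition system — 3 states:
  n0 = d.b.(0 | 0) has moves --d--▸ n1
  n1 = b.(0 | 0) has moves --b--▸ n2
  n2 = 0 | 0 has moves ∅
Coarsest stable partition (strong bisimilarity classes):
  B0 = {m0}
  B1 = {m1}
  B2 = {m2}
  B3 = {m3, n2}
  B4 = {n0}
  B5 = {n1}
m0 ∈ B0, n0 ∈ B4 → different blocks

NO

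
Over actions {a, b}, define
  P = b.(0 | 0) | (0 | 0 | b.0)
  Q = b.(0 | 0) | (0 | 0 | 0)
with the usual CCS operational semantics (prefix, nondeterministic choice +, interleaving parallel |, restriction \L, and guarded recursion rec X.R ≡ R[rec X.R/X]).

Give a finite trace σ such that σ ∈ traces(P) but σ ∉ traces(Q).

bb

Reachable graph of P (4 states):
  p0 = b.(0 | 0) | (0 | 0 | b.0) | —b→ p1, —b→ p2
  p1 = 0 | 0 | (0 | 0 | b.0) | —b→ p3
  p2 = b.(0 | 0) | (0 | 0 | 0) | —b→ p3
  p3 = 0 | 0 | (0 | 0 | 0) | stopped
Reachable graph of Q (2 states):
  q0 = b.(0 | 0) | (0 | 0 | 0) | —b→ q1
  q1 = 0 | 0 | (0 | 0 | 0) | stopped
Executing bb from P (initial set {p0}):
  [1] b ⇒ {p1, p2}
  [2] b ⇒ {p3}
  ✓ P
Executing bb from Q (initial set {q0}):
  [1] b ⇒ {q1}
  [2] b ⇒ no successor for Q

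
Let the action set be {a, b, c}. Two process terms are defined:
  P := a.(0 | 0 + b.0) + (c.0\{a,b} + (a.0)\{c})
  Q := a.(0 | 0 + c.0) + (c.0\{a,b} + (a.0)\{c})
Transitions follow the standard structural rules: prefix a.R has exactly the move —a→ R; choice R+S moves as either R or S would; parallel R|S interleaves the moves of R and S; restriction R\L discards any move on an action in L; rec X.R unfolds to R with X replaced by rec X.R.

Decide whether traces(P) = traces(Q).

Reachable graph of P (5 states):
  s0 = a.(0 | 0 + b.0) + (c.0\{a,b} + (a.0)\{c}) → ··a··> s1, ··a··> s2, ··c··> s3
  s1 = 0 | 0 + b.0 → ··b··> s4
  s2 = 0\{c} → deadlocked
  s3 = 0\{a,b} → deadlocked
  s4 = 0 → deadlocked
Reachable graph of Q (5 states):
  t0 = a.(0 | 0 + c.0) + (c.0\{a,b} + (a.0)\{c}) → ··a··> t1, ··a··> t2, ··c··> t3
  t1 = 0 | 0 + c.0 → ··c··> t4
  t2 = 0\{c} → deadlocked
  t3 = 0\{a,b} → deadlocked
  t4 = 0 → deadlocked
Trace ⟨ab⟩ through P, begin at {s0}:
  [1] a ⇒ {s1, s2}
  [2] b ⇒ {s4}
  — P admits the full trace.
Trace ⟨ab⟩ through Q, begin at {t0}:
  [1] a ⇒ {t1, t2}
  [2] b ⇒ no successor for Q

traces(P) ≠ traces(Q) — witness ⟨ab⟩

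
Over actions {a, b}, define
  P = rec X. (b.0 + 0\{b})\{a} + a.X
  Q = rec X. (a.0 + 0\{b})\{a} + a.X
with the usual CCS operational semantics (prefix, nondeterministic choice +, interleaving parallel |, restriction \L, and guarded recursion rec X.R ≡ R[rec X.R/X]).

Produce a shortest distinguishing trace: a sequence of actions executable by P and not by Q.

P's transition system — 2 states:
  p0 = rec X. (b.0 + 0\{b})\{a} + a.X → =a=> p0, =b=> p1
  p1 = 0\{a} → (no moves)
Q's transition system — 1 states:
  q0 = rec X. (a.0 + 0\{b})\{a} + a.X → =a=> q0
Run σ = ⟨b⟩ on P: start {p0}
  step 1 (b): {p1}
  — P admits the full trace.
Run σ = ⟨b⟩ on Q: start {q0}
  step 1 (b): no successor for Q

b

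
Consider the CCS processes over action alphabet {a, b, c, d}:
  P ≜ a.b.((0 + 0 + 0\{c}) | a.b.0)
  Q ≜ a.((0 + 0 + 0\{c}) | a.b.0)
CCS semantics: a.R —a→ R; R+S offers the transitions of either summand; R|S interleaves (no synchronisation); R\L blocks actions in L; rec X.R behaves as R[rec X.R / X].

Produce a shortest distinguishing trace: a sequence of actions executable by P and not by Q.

P's transition system — 5 states:
  u0 = a.b.((0 + 0 + 0\{c}) | a.b.0) has moves --a--▸ u1
  u1 = b.((0 + 0 + 0\{c}) | a.b.0) has moves --b--▸ u2
  u2 = (0 + 0 + 0\{c}) | a.b.0 has moves --a--▸ u3
  u3 = (0 + 0 + 0\{c}) | b.0 has moves --b--▸ u4
  u4 = (0 + 0 + 0\{c}) | 0 has moves (no moves)
Q's transition system — 4 states:
  v0 = a.((0 + 0 + 0\{c}) | a.b.0) has moves --a--▸ v1
  v1 = (0 + 0 + 0\{c}) | a.b.0 has moves --a--▸ v2
  v2 = (0 + 0 + 0\{c}) | b.0 has moves --b--▸ v3
  v3 = (0 + 0 + 0\{c}) | 0 has moves (no moves)
Executing ab from P (initial set {u0}):
  [1] a ⇒ {u1}
  [2] b ⇒ {u2}
  P completes σ.
Executing ab from Q (initial set {v0}):
  [1] a ⇒ {v1}
  [2] b ⇒ no successor for Q

ab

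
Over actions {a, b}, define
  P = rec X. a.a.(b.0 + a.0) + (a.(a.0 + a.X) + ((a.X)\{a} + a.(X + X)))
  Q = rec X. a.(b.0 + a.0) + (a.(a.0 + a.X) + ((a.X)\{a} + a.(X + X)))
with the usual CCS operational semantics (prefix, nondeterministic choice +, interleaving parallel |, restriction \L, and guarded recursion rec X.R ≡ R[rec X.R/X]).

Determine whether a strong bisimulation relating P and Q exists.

P ≁ Q

Reachable graph of P (6 states):
  u0 = rec X. a.a.(b.0 + a.0) + (a.(a.0 + a.X) + ((a.X)\{a} + a.(X + X))) ⊢ -a-> u1, -a-> u2, -a-> u3
  u1 = (rec X. a.a.(b.0 + a.0) + (a.(a.0 + a.X) + ((a.X)\{a} + a.(X + X)))) + (rec X. a.a.(b.0 + a.0) + (a.(a.0 + a.X) + ((a.X)\{a} + a.(X + X)))) ⊢ -a-> u1, -a-> u2, -a-> u3
  u2 = a.(b.0 + a.0) ⊢ -a-> u4
  u3 = a.0 + a.(rec X. a.a.(b.0 + a.0) + (a.(a.0 + a.X) + ((a.X)\{a} + a.(X + X)))) ⊢ -a-> u0, -a-> u5
  u4 = b.0 + a.0 ⊢ -a-> u5, -b-> u5
  u5 = 0 ⊢ (no moves)
Reachable graph of Q (5 states):
  v0 = rec X. a.(b.0 + a.0) + (a.(a.0 + a.X) + ((a.X)\{a} + a.(X + X))) ⊢ -a-> v1, -a-> v2, -a-> v3
  v1 = (rec X. a.(b.0 + a.0) + (a.(a.0 + a.X) + ((a.X)\{a} + a.(X + X)))) + (rec X. a.(b.0 + a.0) + (a.(a.0 + a.X) + ((a.X)\{a} + a.(X + X)))) ⊢ -a-> v1, -a-> v2, -a-> v3
  v2 = a.0 + a.(rec X. a.(b.0 + a.0) + (a.(a.0 + a.X) + ((a.X)\{a} + a.(X + X)))) ⊢ -a-> v0, -a-> v4
  v3 = b.0 + a.0 ⊢ -a-> v4, -b-> v4
  v4 = 0 ⊢ (no moves)
Bisimilarity quotient blocks:
  B0 = {u0, u1}
  B1 = {u2}
  B2 = {u4, v3}
  B3 = {u5, v4}
  B4 = {u3}
  B5 = {v0, v1}
  B6 = {v2}
u0 ∈ B0, v0 ∈ B5 → different blocks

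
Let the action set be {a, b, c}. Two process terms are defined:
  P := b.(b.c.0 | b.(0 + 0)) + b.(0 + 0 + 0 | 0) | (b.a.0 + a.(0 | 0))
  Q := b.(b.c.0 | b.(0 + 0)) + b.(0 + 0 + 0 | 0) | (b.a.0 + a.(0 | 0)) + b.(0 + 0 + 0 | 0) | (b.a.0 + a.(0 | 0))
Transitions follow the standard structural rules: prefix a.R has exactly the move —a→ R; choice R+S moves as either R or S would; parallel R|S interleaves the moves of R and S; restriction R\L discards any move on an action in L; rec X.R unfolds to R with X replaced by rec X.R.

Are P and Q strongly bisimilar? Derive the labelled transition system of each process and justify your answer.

bisimilar

P's transition system — 14 states:
  m0 = b.(b.c.0 | b.(0 + 0)) + b.(0 + 0 + 0 | 0) | (b.a.0 + a.(0 | 0)) → —a→ m1, —b→ m2, —b→ m3, —b→ m4
  m1 = b.(0 + 0 + 0 | 0) | (0 | 0) → —b→ m5
  m2 = (0 + 0 + 0 | 0) | (b.a.0 + a.(0 | 0)) → —a→ m5, —b→ m6
  m3 = b.(0 + 0 + 0 | 0) | a.0 → —a→ m7, —b→ m6
  m4 = b.c.0 | b.(0 + 0) → —b→ m8, —b→ m9
  m5 = (0 + 0 + 0 | 0) | (0 | 0) → ·
  m6 = (0 + 0 + 0 | 0) | a.0 → —a→ m10
  m7 = b.(0 + 0 + 0 | 0) | 0 → —b→ m10
  m8 = b.c.0 | (0 + 0) → —b→ m11
  m9 = c.0 | b.(0 + 0) → —b→ m11, —c→ m12
  m10 = (0 + 0 + 0 | 0) | 0 → ·
  m11 = c.0 | (0 + 0) → —c→ m13
  m12 = 0 | b.(0 + 0) → —b→ m13
  m13 = 0 | (0 + 0) → ·
Q's transition system — 14 states:
  n0 = b.(b.c.0 | b.(0 + 0)) + b.(0 + 0 + 0 | 0) | (b.a.0 + a.(0 | 0)) + b.(0 + 0 + 0 | 0) | (b.a.0 + a.(0 | 0)) → —a→ n1, —b→ n2, —b→ n3, —b→ n4
  n1 = b.(0 + 0 + 0 | 0) | (0 | 0) → —b→ n5
  n2 = (0 + 0 + 0 | 0) | (b.a.0 + a.(0 | 0)) → —a→ n5, —b→ n6
  n3 = b.(0 + 0 + 0 | 0) | a.0 → —a→ n7, —b→ n6
  n4 = b.c.0 | b.(0 + 0) → —b→ n8, —b→ n9
  n5 = (0 + 0 + 0 | 0) | (0 | 0) → ·
  n6 = (0 + 0 + 0 | 0) | a.0 → —a→ n10
  n7 = b.(0 + 0 + 0 | 0) | 0 → —b→ n10
  n8 = b.c.0 | (0 + 0) → —b→ n11
  n9 = c.0 | b.(0 + 0) → —b→ n11, —c→ n12
  n10 = (0 + 0 + 0 | 0) | 0 → ·
  n11 = c.0 | (0 + 0) → —c→ n13
  n12 = 0 | b.(0 + 0) → —b→ n13
  n13 = 0 | (0 + 0) → ·
Partition-refinement fixed point:
  B0 = {m0, n0}
  B1 = {m4, n4}
  B2 = {m9, n9}
  B3 = {m1, m12, m7, n1, n12, n7}
  B4 = {m10, m13, m5, n10, n13, n5}
  B5 = {m11, n11}
  B6 = {m8, n8}
  B7 = {m3, n3}
  B8 = {m6, n6}
  B9 = {m2, n2}
m0 ∈ B0, n0 ∈ B0 → same block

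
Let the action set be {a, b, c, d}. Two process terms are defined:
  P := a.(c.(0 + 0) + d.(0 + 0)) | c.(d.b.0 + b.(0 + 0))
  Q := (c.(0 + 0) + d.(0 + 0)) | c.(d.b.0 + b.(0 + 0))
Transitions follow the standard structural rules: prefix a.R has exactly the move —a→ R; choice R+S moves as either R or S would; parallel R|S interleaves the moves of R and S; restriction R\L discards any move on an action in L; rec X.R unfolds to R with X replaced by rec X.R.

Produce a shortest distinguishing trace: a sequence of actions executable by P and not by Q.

Reachable graph of P (15 states):
  m0 = a.(c.(0 + 0) + d.(0 + 0)) | c.(d.b.0 + b.(0 + 0)) → —a→ m1, —c→ m2
  m1 = (c.(0 + 0) + d.(0 + 0)) | c.(d.b.0 + b.(0 + 0)) → —c→ m3, —c→ m4, —d→ m3
  m2 = a.(c.(0 + 0) + d.(0 + 0)) | (d.b.0 + b.(0 + 0)) → —a→ m4, —b→ m5, —d→ m6
  m3 = (0 + 0) | c.(d.b.0 + b.(0 + 0)) → —c→ m7
  m4 = (c.(0 + 0) + d.(0 + 0)) | (d.b.0 + b.(0 + 0)) → —b→ m8, —c→ m7, —d→ m7, —d→ m9
  m5 = a.(c.(0 + 0) + d.(0 + 0)) | (0 + 0) → —a→ m8
  m6 = a.(c.(0 + 0) + d.(0 + 0)) | b.0 → —a→ m9, —b→ m10
  m7 = (0 + 0) | (d.b.0 + b.(0 + 0)) → —b→ m11, —d→ m12
  m8 = (c.(0 + 0) + d.(0 + 0)) | (0 + 0) → —c→ m11, —d→ m11
  m9 = (c.(0 + 0) + d.(0 + 0)) | b.0 → —b→ m13, —c→ m12, —d→ m12
  m10 = a.(c.(0 + 0) + d.(0 + 0)) | 0 → —a→ m13
  m11 = (0 + 0) | (0 + 0) → (no moves)
  m12 = (0 + 0) | b.0 → —b→ m14
  m13 = (c.(0 + 0) + d.(0 + 0)) | 0 → —c→ m14, —d→ m14
  m14 = (0 + 0) | 0 → (no moves)
Reachable graph of Q (10 states):
  n0 = (c.(0 + 0) + d.(0 + 0)) | c.(d.b.0 + b.(0 + 0)) → —c→ n1, —c→ n2, —d→ n1
  n1 = (0 + 0) | c.(d.b.0 + b.(0 + 0)) → —c→ n3
  n2 = (c.(0 + 0) + d.(0 + 0)) | (d.b.0 + b.(0 + 0)) → —b→ n4, —c→ n3, —d→ n3, —d→ n5
  n3 = (0 + 0) | (d.b.0 + b.(0 + 0)) → —b→ n6, —d→ n7
  n4 = (c.(0 + 0) + d.(0 + 0)) | (0 + 0) → —c→ n6, —d→ n6
  n5 = (c.(0 + 0) + d.(0 + 0)) | b.0 → —b→ n8, —c→ n7, —d→ n7
  n6 = (0 + 0) | (0 + 0) → (no moves)
  n7 = (0 + 0) | b.0 → —b→ n9
  n8 = (c.(0 + 0) + d.(0 + 0)) | 0 → —c→ n9, —d→ n9
  n9 = (0 + 0) | 0 → (no moves)
Trace ⟨a⟩ through P, begin at {m0}:
  [1] a ⇒ {m1}
  — P admits the full trace.
Trace ⟨a⟩ through Q, begin at {n0}:
  [1] a ⇒ no successor for Q

a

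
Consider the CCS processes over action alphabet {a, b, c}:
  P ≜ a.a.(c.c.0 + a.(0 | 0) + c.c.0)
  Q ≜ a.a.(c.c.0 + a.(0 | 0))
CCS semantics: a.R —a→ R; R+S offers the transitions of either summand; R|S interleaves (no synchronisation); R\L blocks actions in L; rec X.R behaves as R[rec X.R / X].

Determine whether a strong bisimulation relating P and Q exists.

bisimilar

LTS(P): 6 reachable states
  m0 = a.a.(c.c.0 + a.(0 | 0) + c.c.0) :: =a=> m1
  m1 = a.(c.c.0 + a.(0 | 0) + c.c.0) :: =a=> m2
  m2 = c.c.0 + a.(0 | 0) + c.c.0 :: =a=> m3, =c=> m4
  m3 = 0 | 0 :: (no moves)
  m4 = c.0 :: =c=> m5
  m5 = 0 :: (no moves)
LTS(Q): 6 reachable states
  n0 = a.a.(c.c.0 + a.(0 | 0)) :: =a=> n1
  n1 = a.(c.c.0 + a.(0 | 0)) :: =a=> n2
  n2 = c.c.0 + a.(0 | 0) :: =a=> n3, =c=> n4
  n3 = 0 | 0 :: (no moves)
  n4 = c.0 :: =c=> n5
  n5 = 0 :: (no moves)
Coarsest stable partition (strong bisimilarity classes):
  B0 = {m0, n0}
  B1 = {m1, n1}
  B2 = {m2, n2}
  B3 = {m3, m5, n3, n5}
  B4 = {m4, n4}
m0 ∈ B0, n0 ∈ B0 → same block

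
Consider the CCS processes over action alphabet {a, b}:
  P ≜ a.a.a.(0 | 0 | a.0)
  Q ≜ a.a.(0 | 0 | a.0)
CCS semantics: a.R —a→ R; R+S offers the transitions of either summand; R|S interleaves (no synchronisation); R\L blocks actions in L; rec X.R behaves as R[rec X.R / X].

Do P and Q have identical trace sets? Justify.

P's transition system — 5 states:
  m0 = a.a.a.(0 | 0 | a.0) ⊢ —a→ m1
  m1 = a.a.(0 | 0 | a.0) ⊢ —a→ m2
  m2 = a.(0 | 0 | a.0) ⊢ —a→ m3
  m3 = 0 | 0 | a.0 ⊢ —a→ m4
  m4 = 0 | 0 | 0 ⊢ stopped
Q's transition system — 4 states:
  n0 = a.a.(0 | 0 | a.0) ⊢ —a→ n1
  n1 = a.(0 | 0 | a.0) ⊢ —a→ n2
  n2 = 0 | 0 | a.0 ⊢ —a→ n3
  n3 = 0 | 0 | 0 ⊢ stopped
Executing aaaa from P (initial set {m0}):
  after a @ step 1: {m1}
  after a @ step 2: {m2}
  after a @ step 3: {m3}
  after a @ step 4: {m4}
  ✓ P
Executing aaaa from Q (initial set {n0}):
  after a @ step 1: {n1}
  after a @ step 2: {n2}
  after a @ step 3: {n3}
  after a @ step 4: ∅ (Q stuck)

trace-distinct — witness ⟨aaaa⟩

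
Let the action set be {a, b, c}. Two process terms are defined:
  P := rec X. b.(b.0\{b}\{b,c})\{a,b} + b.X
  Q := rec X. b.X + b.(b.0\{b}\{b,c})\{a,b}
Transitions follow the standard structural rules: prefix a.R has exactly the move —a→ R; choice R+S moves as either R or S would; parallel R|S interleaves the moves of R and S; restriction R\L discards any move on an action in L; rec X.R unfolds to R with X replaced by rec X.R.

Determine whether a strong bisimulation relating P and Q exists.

LTS(P): 2 reachable states
  u0 = rec X. b.(b.0\{b}\{b,c})\{a,b} + b.X | —b→ u0, —b→ u1
  u1 = (b.0\{b}\{b,c})\{a,b} | ·
LTS(Q): 2 reachable states
  v0 = rec X. b.X + b.(b.0\{b}\{b,c})\{a,b} | —b→ v0, —b→ v1
  v1 = (b.0\{b}\{b,c})\{a,b} | ·
Bisimilarity quotient blocks:
  B0 = {u0, v0}
  B1 = {u1, v1}
u0 ∈ B0, v0 ∈ B0 → same block

YES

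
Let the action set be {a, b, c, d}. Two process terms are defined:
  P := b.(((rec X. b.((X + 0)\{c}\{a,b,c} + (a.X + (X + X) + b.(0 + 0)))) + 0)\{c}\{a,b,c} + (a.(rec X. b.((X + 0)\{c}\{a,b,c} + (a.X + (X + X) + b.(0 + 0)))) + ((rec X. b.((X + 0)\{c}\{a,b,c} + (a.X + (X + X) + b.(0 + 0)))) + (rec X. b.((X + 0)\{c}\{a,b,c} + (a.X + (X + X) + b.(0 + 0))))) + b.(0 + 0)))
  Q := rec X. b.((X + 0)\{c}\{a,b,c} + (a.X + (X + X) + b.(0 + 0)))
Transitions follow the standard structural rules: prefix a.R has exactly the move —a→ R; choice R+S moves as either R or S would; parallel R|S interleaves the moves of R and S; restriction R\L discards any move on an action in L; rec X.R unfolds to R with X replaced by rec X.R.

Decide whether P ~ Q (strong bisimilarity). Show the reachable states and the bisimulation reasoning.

LTS(P): 4 reachable states
  u0 = b.(((rec X. b.((X + 0)\{c}\{a,b,c} + (a.X + (X + X) + b.(0 + 0)))) + 0)\{c}\{a,b,c} + (a.(rec X. b.((X + 0)\{c}\{a,b,c} + (a.X + (X + X) + b.(0 + 0)))) + ((rec X. b.((X + 0)\{c}\{a,b,c} + (a.X + (X + X) + b.(0 + 0)))) + (rec X. b.((X + 0)\{c}\{a,b,c} + (a.X + (X + X) + b.(0 + 0))))) + b.(0 + 0))) :: ··b··> u1
  u1 = ((rec X. b.((X + 0)\{c}\{a,b,c} + (a.X + (X + X) + b.(0 + 0)))) + 0)\{c}\{a,b,c} + (a.(rec X. b.((X + 0)\{c}\{a,b,c} + (a.X + (X + X) + b.(0 + 0)))) + ((rec X. b.((X + 0)\{c}\{a,b,c} + (a.X + (X + X) + b.(0 + 0)))) + (rec X. b.((X + 0)\{c}\{a,b,c} + (a.X + (X + X) + b.(0 + 0))))) + b.(0 + 0)) :: ··a··> u2, ··b··> u1, ··b··> u3
  u2 = rec X. b.((X + 0)\{c}\{a,b,c} + (a.X + (X + X) + b.(0 + 0))) :: ··b··> u1
  u3 = 0 + 0 :: ·
LTS(Q): 3 reachable states
  v0 = rec X. b.((X + 0)\{c}\{a,b,c} + (a.X + (X + X) + b.(0 + 0))) :: ··b··> v1
  v1 = ((rec X. b.((X + 0)\{c}\{a,b,c} + (a.X + (X + X) + b.(0 + 0)))) + 0)\{c}\{a,b,c} + (a.(rec X. b.((X + 0)\{c}\{a,b,c} + (a.X + (X + X) + b.(0 + 0)))) + ((rec X. b.((X + 0)\{c}\{a,b,c} + (a.X + (X + X) + b.(0 + 0)))) + (rec X. b.((X + 0)\{c}\{a,b,c} + (a.X + (X + X) + b.(0 + 0))))) + b.(0 + 0)) :: ··a··> v0, ··b··> v1, ··b··> v2
  v2 = 0 + 0 :: ·
Coarsest stable partition (strong bisimilarity classes):
  B0 = {u0, u2, v0}
  B1 = {u1, v1}
  B2 = {u3, v2}
u0 ∈ B0, v0 ∈ B0 → same block

YES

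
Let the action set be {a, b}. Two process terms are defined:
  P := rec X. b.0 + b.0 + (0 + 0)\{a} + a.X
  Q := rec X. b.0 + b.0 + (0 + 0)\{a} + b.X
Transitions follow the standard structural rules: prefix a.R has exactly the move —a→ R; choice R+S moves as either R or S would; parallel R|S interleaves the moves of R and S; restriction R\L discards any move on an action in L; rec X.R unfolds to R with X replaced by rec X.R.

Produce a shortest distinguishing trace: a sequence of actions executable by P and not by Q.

a

P's transition system — 2 states:
  p0 = rec X. b.0 + b.0 + (0 + 0)\{a} + a.X has moves --a--▸ p0, --b--▸ p1
  p1 = 0 has moves ∅
Q's transition system — 2 states:
  q0 = rec X. b.0 + b.0 + (0 + 0)\{a} + b.X has moves --b--▸ q0, --b--▸ q1
  q1 = 0 has moves ∅
Run σ = ⟨a⟩ on P: start {p0}
  [1] a ⇒ {p0}
  ✓ P
Run σ = ⟨a⟩ on Q: start {q0}
  [1] a ⇒ ∅  — Q cannot continue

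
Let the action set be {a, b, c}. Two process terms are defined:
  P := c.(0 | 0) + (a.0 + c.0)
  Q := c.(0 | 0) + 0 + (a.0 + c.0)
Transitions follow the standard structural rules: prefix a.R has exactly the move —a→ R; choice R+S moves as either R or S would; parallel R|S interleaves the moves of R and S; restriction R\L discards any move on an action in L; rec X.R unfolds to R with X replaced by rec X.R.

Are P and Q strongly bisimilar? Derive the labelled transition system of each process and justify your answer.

LTS(P): 3 reachable states
  m0 = c.(0 | 0) + (a.0 + c.0) → -a-> m1, -c-> m1, -c-> m2
  m1 = 0 → stopped
  m2 = 0 | 0 → stopped
LTS(Q): 3 reachable states
  n0 = c.(0 | 0) + 0 + (a.0 + c.0) → -a-> n1, -c-> n1, -c-> n2
  n1 = 0 → stopped
  n2 = 0 | 0 → stopped
Bisimilarity quotient blocks:
  B0 = {m0, n0}
  B1 = {m1, m2, n1, n2}
m0 ∈ B0, n0 ∈ B0 → same block

P ~ Q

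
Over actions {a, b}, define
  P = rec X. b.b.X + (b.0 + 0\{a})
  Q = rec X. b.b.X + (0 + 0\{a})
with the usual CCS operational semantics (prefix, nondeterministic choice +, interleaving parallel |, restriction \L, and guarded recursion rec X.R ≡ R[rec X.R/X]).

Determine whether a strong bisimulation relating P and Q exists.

P's transition system — 3 states:
  u0 = rec X. b.b.X + (b.0 + 0\{a}) ⊢ —b→ u1, —b→ u2
  u1 = 0 ⊢ ·
  u2 = b.(rec X. b.b.X + (b.0 + 0\{a})) ⊢ —b→ u0
Q's transition system — 2 states:
  v0 = rec X. b.b.X + (0 + 0\{a}) ⊢ —b→ v1
  v1 = b.(rec X. b.b.X + (0 + 0\{a})) ⊢ —b→ v0
Partition-refinement fixed point:
  B0 = {u0}
  B1 = {u1}
  B2 = {u2}
  B3 = {v0, v1}
u0 ∈ B0, v0 ∈ B3 → different blocks

P ≁ Q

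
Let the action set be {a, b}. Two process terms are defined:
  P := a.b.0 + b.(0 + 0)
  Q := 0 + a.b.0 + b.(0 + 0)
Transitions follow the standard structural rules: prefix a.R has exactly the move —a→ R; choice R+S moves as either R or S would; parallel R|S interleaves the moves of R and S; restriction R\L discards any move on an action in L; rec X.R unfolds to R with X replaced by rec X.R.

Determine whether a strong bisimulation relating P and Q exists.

P ~ Q

Reachable graph of P (4 states):
  s0 = a.b.0 + b.(0 + 0) | --a--▸ s1, --b--▸ s2
  s1 = b.0 | --b--▸ s3
  s2 = 0 + 0 | deadlocked
  s3 = 0 | deadlocked
Reachable graph of Q (4 states):
  t0 = 0 + a.b.0 + b.(0 + 0) | --a--▸ t1, --b--▸ t2
  t1 = b.0 | --b--▸ t3
  t2 = 0 + 0 | deadlocked
  t3 = 0 | deadlocked
Partition-refinement fixed point:
  B0 = {s0, t0}
  B1 = {s1, t1}
  B2 = {s2, s3, t2, t3}
s0 ∈ B0, t0 ∈ B0 → same block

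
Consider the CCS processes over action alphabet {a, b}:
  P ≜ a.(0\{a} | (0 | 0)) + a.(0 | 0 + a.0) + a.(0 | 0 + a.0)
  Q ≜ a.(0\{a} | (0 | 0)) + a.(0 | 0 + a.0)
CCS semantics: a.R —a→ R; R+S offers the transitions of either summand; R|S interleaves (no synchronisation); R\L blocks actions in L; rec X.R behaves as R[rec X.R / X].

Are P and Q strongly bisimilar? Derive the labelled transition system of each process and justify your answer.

YES

P's transition system — 4 states:
  m0 = a.(0\{a} | (0 | 0)) + a.(0 | 0 + a.0) + a.(0 | 0 + a.0) :: =a=> m1, =a=> m2
  m1 = 0 | 0 + a.0 :: =a=> m3
  m2 = 0\{a} | (0 | 0) :: ∅
  m3 = 0 :: ∅
Q's transition system — 4 states:
  n0 = a.(0\{a} | (0 | 0)) + a.(0 | 0 + a.0) :: =a=> n1, =a=> n2
  n1 = 0 | 0 + a.0 :: =a=> n3
  n2 = 0\{a} | (0 | 0) :: ∅
  n3 = 0 :: ∅
Coarsest stable partition (strong bisimilarity classes):
  B0 = {m0, n0}
  B1 = {m2, m3, n2, n3}
  B2 = {m1, n1}
m0 ∈ B0, n0 ∈ B0 → same block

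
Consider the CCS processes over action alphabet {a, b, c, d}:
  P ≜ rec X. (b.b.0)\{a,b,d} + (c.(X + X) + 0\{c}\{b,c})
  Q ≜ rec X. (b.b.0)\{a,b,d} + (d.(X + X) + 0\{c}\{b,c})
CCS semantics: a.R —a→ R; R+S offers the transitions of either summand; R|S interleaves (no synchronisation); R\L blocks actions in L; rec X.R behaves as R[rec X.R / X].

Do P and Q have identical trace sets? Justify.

LTS(P): 2 reachable states
  m0 = rec X. (b.b.0)\{a,b,d} + (c.(X + X) + 0\{c}\{b,c}) | -c-> m1
  m1 = (rec X. (b.b.0)\{a,b,d} + (c.(X + X) + 0\{c}\{b,c})) + (rec X. (b.b.0)\{a,b,d} + (c.(X + X) + 0\{c}\{b,c})) | -c-> m1
LTS(Q): 2 reachable states
  n0 = rec X. (b.b.0)\{a,b,d} + (d.(X + X) + 0\{c}\{b,c}) | -d-> n1
  n1 = (rec X. (b.b.0)\{a,b,d} + (d.(X + X) + 0\{c}\{b,c})) + (rec X. (b.b.0)\{a,b,d} + (d.(X + X) + 0\{c}\{b,c})) | -d-> n1
Executing c from P (initial set {m0}):
  after c @ step 1: {m1}
  — P admits the full trace.
Executing c from Q (initial set {n0}):
  after c @ step 1: ∅ (Q stuck)

traces(P) ≠ traces(Q) — witness ⟨c⟩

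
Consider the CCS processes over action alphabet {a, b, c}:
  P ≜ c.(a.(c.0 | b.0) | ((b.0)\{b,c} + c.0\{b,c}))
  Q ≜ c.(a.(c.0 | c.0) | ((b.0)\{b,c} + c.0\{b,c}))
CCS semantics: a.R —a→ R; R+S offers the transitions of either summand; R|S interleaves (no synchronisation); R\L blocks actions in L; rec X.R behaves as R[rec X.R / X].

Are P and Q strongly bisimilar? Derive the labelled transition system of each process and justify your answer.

Reachable graph of P (11 states):
  s0 = c.(a.(c.0 | b.0) | ((b.0)\{b,c} + c.0\{b,c})) → --c--▸ s1
  s1 = a.(c.0 | b.0) | ((b.0)\{b,c} + c.0\{b,c}) → --a--▸ s2, --c--▸ s3
  s2 = c.0 | b.0 | ((b.0)\{b,c} + c.0\{b,c}) → --b--▸ s4, --c--▸ s5, --c--▸ s6
  s3 = a.(c.0 | b.0) | 0\{b,c} → --a--▸ s6
  s4 = c.0 | 0 | ((b.0)\{b,c} + c.0\{b,c}) → --c--▸ s7, --c--▸ s8
  s5 = 0 | b.0 | ((b.0)\{b,c} + c.0\{b,c}) → --b--▸ s7, --c--▸ s9
  s6 = c.0 | b.0 | 0\{b,c} → --b--▸ s8, --c--▸ s9
  s7 = 0 | 0 | ((b.0)\{b,c} + c.0\{b,c}) → --c--▸ s10
  s8 = c.0 | 0 | 0\{b,c} → --c--▸ s10
  s9 = 0 | b.0 | 0\{b,c} → --b--▸ s10
  s10 = 0 | 0 | 0\{b,c} → ·
Reachable graph of Q (11 states):
  t0 = c.(a.(c.0 | c.0) | ((b.0)\{b,c} + c.0\{b,c})) → --c--▸ t1
  t1 = a.(c.0 | c.0) | ((b.0)\{b,c} + c.0\{b,c}) → --a--▸ t2, --c--▸ t3
  t2 = c.0 | c.0 | ((b.0)\{b,c} + c.0\{b,c}) → --c--▸ t4, --c--▸ t5, --c--▸ t6
  t3 = a.(c.0 | c.0) | 0\{b,c} → --a--▸ t6
  t4 = 0 | c.0 | ((b.0)\{b,c} + c.0\{b,c}) → --c--▸ t7, --c--▸ t8
  t5 = c.0 | 0 | ((b.0)\{b,c} + c.0\{b,c}) → --c--▸ t7, --c--▸ t9
  t6 = c.0 | c.0 | 0\{b,c} → --c--▸ t8, --c--▸ t9
  t7 = 0 | 0 | ((b.0)\{b,c} + c.0\{b,c}) → --c--▸ t10
  t8 = 0 | c.0 | 0\{b,c} → --c--▸ t10
  t9 = c.0 | 0 | 0\{b,c} → --c--▸ t10
  t10 = 0 | 0 | 0\{b,c} → ·
Coarsest stable partition (strong bisimilarity classes):
  B0 = {s0}
  B1 = {s1}
  B2 = {s3}
  B3 = {s5, s6}
  B4 = {s7, s8, t7, t8, t9}
  B5 = {s10, t10}
  B6 = {s9}
  B7 = {s2}
  B8 = {s4, t4, t5, t6}
  B9 = {t0}
  B10 = {t1}
  B11 = {t2}
  B12 = {t3}
s0 ∈ B0, t0 ∈ B9 → different blocks

NO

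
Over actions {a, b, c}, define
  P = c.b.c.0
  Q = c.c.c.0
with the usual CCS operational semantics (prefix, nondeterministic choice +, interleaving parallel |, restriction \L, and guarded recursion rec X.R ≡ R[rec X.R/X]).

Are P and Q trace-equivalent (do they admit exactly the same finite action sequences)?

Reachable graph of P (4 states):
  p0 = c.b.c.0 → —c→ p1
  p1 = b.c.0 → —b→ p2
  p2 = c.0 → —c→ p3
  p3 = 0 → ·
Reachable graph of Q (4 states):
  q0 = c.c.c.0 → —c→ q1
  q1 = c.c.0 → —c→ q2
  q2 = c.0 → —c→ q3
  q3 = 0 → ·
Executing cb from P (initial set {p0}):
  after c @ step 1: {p1}
  after b @ step 2: {p2}
  ✓ P
Executing cb from Q (initial set {q0}):
  after c @ step 1: {q1}
  after b @ step 2: no successor for Q

NO — witness ⟨cb⟩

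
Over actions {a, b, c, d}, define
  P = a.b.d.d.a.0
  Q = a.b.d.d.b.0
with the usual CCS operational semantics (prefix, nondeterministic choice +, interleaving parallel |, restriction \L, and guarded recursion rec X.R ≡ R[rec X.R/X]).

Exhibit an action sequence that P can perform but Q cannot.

abdda

LTS(P): 6 reachable states
  p0 = a.b.d.d.a.0 → ··a··> p1
  p1 = b.d.d.a.0 → ··b··> p2
  p2 = d.d.a.0 → ··d··> p3
  p3 = d.a.0 → ··d··> p4
  p4 = a.0 → ··a··> p5
  p5 = 0 → stopped
LTS(Q): 6 reachable states
  q0 = a.b.d.d.b.0 → ··a··> q1
  q1 = b.d.d.b.0 → ··b··> q2
  q2 = d.d.b.0 → ··d··> q3
  q3 = d.b.0 → ··d··> q4
  q4 = b.0 → ··b··> q5
  q5 = 0 → stopped
Executing abdda from P (initial set {p0}):
  step 1 (a): {p1}
  step 2 (b): {p2}
  step 3 (d): {p3}
  step 4 (d): {p4}
  step 5 (a): {p5}
  ✓ P
Executing abdda from Q (initial set {q0}):
  step 1 (a): {q1}
  step 2 (b): {q2}
  step 3 (d): {q3}
  step 4 (d): {q4}
  step 5 (a): ∅ (Q stuck)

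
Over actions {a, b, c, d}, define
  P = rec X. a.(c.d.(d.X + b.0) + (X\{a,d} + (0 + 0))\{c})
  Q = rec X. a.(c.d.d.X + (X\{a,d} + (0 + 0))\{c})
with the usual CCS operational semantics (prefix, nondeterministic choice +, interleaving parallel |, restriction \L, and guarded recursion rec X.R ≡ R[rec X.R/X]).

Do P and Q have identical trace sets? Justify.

NO — witness ⟨acdb⟩

P's transition system — 5 states:
  s0 = rec X. a.(c.d.(d.X + b.0) + (X\{a,d} + (0 + 0))\{c}) :: -a-> s1
  s1 = c.d.(d.(rec X. a.(c.d.(d.X + b.0) + (X\{a,d} + (0 + 0))\{c})) + b.0) + ((rec X. a.(c.d.(d.X + b.0) + (X\{a,d} + (0 + 0))\{c}))\{a,d} + (0 + 0))\{c} :: -c-> s2
  s2 = d.(d.(rec X. a.(c.d.(d.X + b.0) + (X\{a,d} + (0 + 0))\{c})) + b.0) :: -d-> s3
  s3 = d.(rec X. a.(c.d.(d.X + b.0) + (X\{a,d} + (0 + 0))\{c})) + b.0 :: -b-> s4, -d-> s0
  s4 = 0 :: deadlocked
Q's transition system — 4 states:
  t0 = rec X. a.(c.d.d.X + (X\{a,d} + (0 + 0))\{c}) :: -a-> t1
  t1 = c.d.d.(rec X. a.(c.d.d.X + (X\{a,d} + (0 + 0))\{c})) + ((rec X. a.(c.d.d.X + (X\{a,d} + (0 + 0))\{c}))\{a,d} + (0 + 0))\{c} :: -c-> t2
  t2 = d.d.(rec X. a.(c.d.d.X + (X\{a,d} + (0 + 0))\{c})) :: -d-> t3
  t3 = d.(rec X. a.(c.d.d.X + (X\{a,d} + (0 + 0))\{c})) :: -d-> t0
Executing acdb from P (initial set {s0}):
  after a @ step 1: {s1}
  after c @ step 2: {s2}
  after d @ step 3: {s3}
  after b @ step 4: {s4}
  P completes σ.
Executing acdb from Q (initial set {t0}):
  after a @ step 1: {t1}
  after c @ step 2: {t2}
  after d @ step 3: {t3}
  after b @ step 4: ∅ (Q stuck)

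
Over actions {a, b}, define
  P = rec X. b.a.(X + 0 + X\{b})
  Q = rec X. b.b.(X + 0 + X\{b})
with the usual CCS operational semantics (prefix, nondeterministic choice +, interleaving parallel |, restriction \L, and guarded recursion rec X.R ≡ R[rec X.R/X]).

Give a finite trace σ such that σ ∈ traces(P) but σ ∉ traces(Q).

Reachable graph of P (3 states):
  p0 = rec X. b.a.(X + 0 + X\{b}) → ··b··> p1
  p1 = a.((rec X. b.a.(X + 0 + X\{b})) + 0 + (rec X. b.a.(X + 0 + X\{b}))\{b}) → ··a··> p2
  p2 = (rec X. b.a.(X + 0 + X\{b})) + 0 + (rec X. b.a.(X + 0 + X\{b}))\{b} → ··b··> p1
Reachable graph of Q (3 states):
  q0 = rec X. b.b.(X + 0 + X\{b}) → ··b··> q1
  q1 = b.((rec X. b.b.(X + 0 + X\{b})) + 0 + (rec X. b.b.(X + 0 + X\{b}))\{b}) → ··b··> q2
  q2 = (rec X. b.b.(X + 0 + X\{b})) + 0 + (rec X. b.b.(X + 0 + X\{b}))\{b} → ··b··> q1
Trace ⟨ba⟩ through P, begin at {p0}:
  after b @ step 1: {p1}
  after a @ step 2: {p2}
  P completes σ.
Trace ⟨ba⟩ through Q, begin at {q0}:
  after b @ step 1: {q1}
  after a @ step 2: no successor for Q

ba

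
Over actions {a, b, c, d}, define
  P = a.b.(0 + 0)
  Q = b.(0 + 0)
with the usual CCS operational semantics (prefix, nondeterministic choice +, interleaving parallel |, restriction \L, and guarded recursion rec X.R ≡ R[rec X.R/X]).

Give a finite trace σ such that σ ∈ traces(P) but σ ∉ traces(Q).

Reachable graph of P (3 states):
  p0 = a.b.(0 + 0) → --a--▸ p1
  p1 = b.(0 + 0) → --b--▸ p2
  p2 = 0 + 0 → ·
Reachable graph of Q (2 states):
  q0 = b.(0 + 0) → --b--▸ q1
  q1 = 0 + 0 → ·
Run σ = ⟨a⟩ on P: start {p0}
  [1] a ⇒ {p1}
  P completes σ.
Run σ = ⟨a⟩ on Q: start {q0}
  [1] a ⇒ ∅ (Q stuck)

a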